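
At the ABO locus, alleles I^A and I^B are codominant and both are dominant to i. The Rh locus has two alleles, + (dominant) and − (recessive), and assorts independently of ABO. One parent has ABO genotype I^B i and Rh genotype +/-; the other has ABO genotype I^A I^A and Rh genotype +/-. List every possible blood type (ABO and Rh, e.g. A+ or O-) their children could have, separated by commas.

A+, A-, AB+, AB-

Gametes from I^B i × I^A I^A give offspring ABO genotypes I^A I^B, I^A i, i.e. phenotypes A, AB.
Rh cross +/- × +/- → phenotypes Rh+, Rh-.
Combining independently: A+, A-, AB+, AB-.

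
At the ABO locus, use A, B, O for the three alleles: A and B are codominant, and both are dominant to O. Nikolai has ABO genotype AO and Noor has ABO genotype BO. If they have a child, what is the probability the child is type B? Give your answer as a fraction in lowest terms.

1/4

ABO cross AO × BO → offspring phenotypes: 1/4 O, 1/4 A, 1/4 B, 1/4 AB.
So P(type B) = 1/4.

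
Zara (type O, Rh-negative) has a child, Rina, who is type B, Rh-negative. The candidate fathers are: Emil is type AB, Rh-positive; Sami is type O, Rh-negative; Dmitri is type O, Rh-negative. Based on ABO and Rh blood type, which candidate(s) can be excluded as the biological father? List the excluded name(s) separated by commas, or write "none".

Sami, Dmitri

A candidate is excluded only if no genotype consistent with his phenotype could produce a type B, Rh-negative child with a type O, Rh-negative mother.
Sami (type O, Rh-): no genotype consistent with that phenotype can produce a type-B Rh- child with a type-O mother.
Dmitri (type O, Rh-): no genotype consistent with that phenotype can produce a type-B Rh- child with a type-O mother.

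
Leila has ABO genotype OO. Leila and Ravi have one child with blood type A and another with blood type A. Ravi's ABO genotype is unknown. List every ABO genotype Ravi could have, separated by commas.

For each candidate genotype of Ravi, check whether crossing it with OO can produce every observed child phenotype.
  AA → possible child types {A} ✓
  AB → possible child types {A, B} ✓
  AO → possible child types {O, A} ✓
  BB → possible child types {B} ✗
  BO → possible child types {O, B} ✗
  OO → possible child types {O} ✗

AA, AB, AO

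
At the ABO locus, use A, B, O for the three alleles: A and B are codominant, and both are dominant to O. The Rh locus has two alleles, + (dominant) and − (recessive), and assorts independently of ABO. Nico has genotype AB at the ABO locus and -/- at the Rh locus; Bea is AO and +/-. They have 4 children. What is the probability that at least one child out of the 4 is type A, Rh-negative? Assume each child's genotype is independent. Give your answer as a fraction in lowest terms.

ABO cross AB × AO → 1/2 A, 1/4 B, 1/4 AB.
Rh cross -/- × +/- → 1/2 Rh+, 1/2 Rh-; so P(type A, Rh-negative) = 1/2 × 1/2 = 1/4 per child.
P(none) = (3/4)^4 = 81/256; P(at least one) = 1 − 81/256 = 175/256.

175/256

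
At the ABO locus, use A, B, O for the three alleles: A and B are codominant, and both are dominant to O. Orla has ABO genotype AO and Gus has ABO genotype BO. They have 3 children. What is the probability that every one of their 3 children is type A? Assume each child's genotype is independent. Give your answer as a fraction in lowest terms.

ABO cross AO × BO → 1/4 O, 1/4 A, 1/4 B, 1/4 AB.
So P(type A) = 1/4 per child.
All 3 independent: (1/4)^3 = 1/64.

1/64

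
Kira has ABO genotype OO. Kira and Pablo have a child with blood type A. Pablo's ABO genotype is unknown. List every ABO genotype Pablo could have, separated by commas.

AA, AB, AO

For each candidate genotype of Pablo, check whether crossing it with OO can produce every observed child phenotype.
  AA → possible child types {A} ✓
  AB → possible child types {A, B} ✓
  AO → possible child types {O, A} ✓
  BB → possible child types {B} ✗
  BO → possible child types {O, B} ✗
  OO → possible child types {O} ✗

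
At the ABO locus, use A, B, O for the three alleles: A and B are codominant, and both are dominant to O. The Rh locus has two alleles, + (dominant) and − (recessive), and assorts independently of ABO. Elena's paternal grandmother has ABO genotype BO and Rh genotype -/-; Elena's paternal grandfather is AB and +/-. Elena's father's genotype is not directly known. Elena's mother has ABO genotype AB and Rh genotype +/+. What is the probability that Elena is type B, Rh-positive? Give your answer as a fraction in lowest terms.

Elena's father's ABO genotype from BO × AB: 1/4 AB, 1/4 AO, 1/4 BB, 1/4 BO.
Crossing each possibility with the mother AB and summing P(type B): 1/4·1/4 + 1/4·1/4 + 1/4·1/2 + 1/4·1/2 = 3/8.
Similarly for Rh via the father's Rh distribution: P(Rh+) = 1.
Independent loci: 3/8 × 1 = 3/8.

3/8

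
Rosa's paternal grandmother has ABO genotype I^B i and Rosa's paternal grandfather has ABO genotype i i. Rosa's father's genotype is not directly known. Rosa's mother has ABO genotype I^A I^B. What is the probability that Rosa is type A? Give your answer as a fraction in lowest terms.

Rosa's father's ABO genotype from I^B i × i i: 1/2 I^B i, 1/2 i i.
Crossing each possibility with the mother I^A I^B and summing P(type A): 1/2·1/4 + 1/2·1/2 = 3/8.

3/8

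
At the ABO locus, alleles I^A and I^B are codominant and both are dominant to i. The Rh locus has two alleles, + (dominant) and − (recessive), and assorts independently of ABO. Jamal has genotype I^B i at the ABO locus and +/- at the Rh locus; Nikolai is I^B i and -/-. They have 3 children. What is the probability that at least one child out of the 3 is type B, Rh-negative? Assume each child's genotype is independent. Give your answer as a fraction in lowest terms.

ABO cross I^B i × I^B i → 1/4 O, 3/4 B.
Rh cross +/- × -/- → 1/2 Rh+, 1/2 Rh-; so P(type B, Rh-negative) = 3/4 × 1/2 = 3/8 per child.
P(none) = (5/8)^3 = 125/512; P(at least one) = 1 − 125/512 = 387/512.

387/512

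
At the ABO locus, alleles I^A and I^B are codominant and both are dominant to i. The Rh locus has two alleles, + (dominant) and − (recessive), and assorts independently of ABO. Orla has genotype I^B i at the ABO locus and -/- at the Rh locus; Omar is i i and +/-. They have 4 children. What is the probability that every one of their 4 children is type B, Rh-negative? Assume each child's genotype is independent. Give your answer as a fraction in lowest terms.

ABO cross I^B i × i i → 1/2 O, 1/2 B.
Rh cross -/- × +/- → 1/2 Rh+, 1/2 Rh-; so P(type B, Rh-negative) = 1/2 × 1/2 = 1/4 per child.
All 4 independent: (1/4)^4 = 1/256.

1/256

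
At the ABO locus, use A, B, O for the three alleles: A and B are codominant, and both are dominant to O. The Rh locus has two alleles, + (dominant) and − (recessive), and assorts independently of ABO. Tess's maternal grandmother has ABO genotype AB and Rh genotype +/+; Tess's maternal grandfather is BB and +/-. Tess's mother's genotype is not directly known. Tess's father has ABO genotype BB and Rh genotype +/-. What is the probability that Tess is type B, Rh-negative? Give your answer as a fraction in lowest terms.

3/32

Tess's mother's ABO genotype from AB × BB: 1/2 AB, 1/2 BB.
Crossing each possibility with the father BB and summing P(type B): 1/2·1/2 + 1/2·1 = 3/4.
Similarly for Rh via the mother's Rh distribution: P(Rh-) = 1/8.
Independent loci: 3/4 × 1/8 = 3/32.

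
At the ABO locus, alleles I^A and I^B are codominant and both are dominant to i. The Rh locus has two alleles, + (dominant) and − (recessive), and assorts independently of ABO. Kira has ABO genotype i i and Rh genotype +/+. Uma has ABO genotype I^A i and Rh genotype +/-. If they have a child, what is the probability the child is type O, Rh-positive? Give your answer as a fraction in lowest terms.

1/2

ABO cross i i × I^A i → offspring phenotypes: 1/2 O, 1/2 A.
Rh cross +/+ × +/- → 1 Rh+.
Independent loci: P(type O, Rh-positive) = 1/2 × 1 = 1/2.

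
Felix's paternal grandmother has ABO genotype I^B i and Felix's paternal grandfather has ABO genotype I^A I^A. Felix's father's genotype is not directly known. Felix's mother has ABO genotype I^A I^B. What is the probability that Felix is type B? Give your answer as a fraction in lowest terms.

Felix's father's ABO genotype from I^B i × I^A I^A: 1/2 I^A I^B, 1/2 I^A i.
Crossing each possibility with the mother I^A I^B and summing P(type B): 1/2·1/4 + 1/2·1/4 = 1/4.

1/4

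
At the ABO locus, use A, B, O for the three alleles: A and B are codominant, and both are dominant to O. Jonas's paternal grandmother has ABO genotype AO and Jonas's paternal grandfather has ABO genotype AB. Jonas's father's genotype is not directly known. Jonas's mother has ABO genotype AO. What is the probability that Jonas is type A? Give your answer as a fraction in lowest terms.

Jonas's father's ABO genotype from AO × AB: 1/4 AA, 1/4 AB, 1/4 AO, 1/4 BO.
Crossing each possibility with the mother AO and summing P(type A): 1/4·1 + 1/4·1/2 + 1/4·3/4 + 1/4·1/4 = 5/8.

5/8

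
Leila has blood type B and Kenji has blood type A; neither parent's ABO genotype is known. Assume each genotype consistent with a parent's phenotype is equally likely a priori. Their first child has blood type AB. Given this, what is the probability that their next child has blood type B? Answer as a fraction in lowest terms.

Possible genotypes: Leila ∈ {I^B I^B, I^B i}; Kenji ∈ {I^A I^A, I^A i}.
Weight each parental genotype pair by prior × P(type-AB child):
  I^B I^B × I^A I^A: posterior weight 4/9; P(next child type B) = 0.
  I^B I^B × I^A i: posterior weight 2/9; P(next child type B) = 1/2.
  I^B i × I^A I^A: posterior weight 2/9; P(next child type B) = 0.
  I^B i × I^A i: posterior weight 1/9; P(next child type B) = 1/4.
Weighted sum = 5/36.

5/36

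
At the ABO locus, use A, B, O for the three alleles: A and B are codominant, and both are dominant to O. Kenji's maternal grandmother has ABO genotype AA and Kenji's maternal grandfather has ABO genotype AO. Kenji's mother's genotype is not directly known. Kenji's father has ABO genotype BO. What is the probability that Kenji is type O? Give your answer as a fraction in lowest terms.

1/8

Kenji's mother's ABO genotype from AA × AO: 1/2 AA, 1/2 AO.
Crossing each possibility with the father BO and summing P(type O): 1/2·0 + 1/2·1/4 = 1/8.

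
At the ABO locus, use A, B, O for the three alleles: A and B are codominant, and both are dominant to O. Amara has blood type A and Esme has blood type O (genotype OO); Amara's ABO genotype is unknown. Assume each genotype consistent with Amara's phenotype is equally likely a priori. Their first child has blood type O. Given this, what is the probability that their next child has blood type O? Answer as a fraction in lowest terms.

1/2

Possible genotypes: Amara ∈ {AA, AO}; Esme ∈ {OO}.
Weight each parental genotype pair by prior × P(type-O child):
  AO × OO: posterior weight 1; P(next child type O) = 1/2.
Weighted sum = 1/2.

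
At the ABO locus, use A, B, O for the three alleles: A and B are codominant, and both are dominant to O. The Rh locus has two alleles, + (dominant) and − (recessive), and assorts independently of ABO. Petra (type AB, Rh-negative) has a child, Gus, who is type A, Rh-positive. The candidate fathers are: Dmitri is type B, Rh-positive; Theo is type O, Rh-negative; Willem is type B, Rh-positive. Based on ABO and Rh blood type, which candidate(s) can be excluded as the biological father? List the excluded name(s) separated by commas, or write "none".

A candidate is excluded only if no genotype consistent with his phenotype could produce a type A, Rh-positive child with a type AB, Rh-negative mother.
Theo (type O, Rh-): no genotype consistent with that phenotype can produce a type-A Rh+ child with a type-AB mother.

Theo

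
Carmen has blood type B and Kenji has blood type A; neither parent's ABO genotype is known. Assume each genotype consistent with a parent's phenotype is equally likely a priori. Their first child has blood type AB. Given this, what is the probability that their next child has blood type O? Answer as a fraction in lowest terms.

1/36

Possible genotypes: Carmen ∈ {I^B I^B, I^B i}; Kenji ∈ {I^A I^A, I^A i}.
Weight each parental genotype pair by prior × P(type-AB child):
  I^B I^B × I^A I^A: posterior weight 4/9; P(next child type O) = 0.
  I^B I^B × I^A i: posterior weight 2/9; P(next child type O) = 0.
  I^B i × I^A I^A: posterior weight 2/9; P(next child type O) = 0.
  I^B i × I^A i: posterior weight 1/9; P(next child type O) = 1/4.
Weighted sum = 1/36.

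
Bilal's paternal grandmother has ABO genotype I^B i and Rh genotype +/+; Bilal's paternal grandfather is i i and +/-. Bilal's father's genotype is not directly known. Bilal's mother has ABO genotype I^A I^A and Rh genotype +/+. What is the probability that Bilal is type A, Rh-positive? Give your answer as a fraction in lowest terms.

3/4

Bilal's father's ABO genotype from I^B i × i i: 1/2 I^B i, 1/2 i i.
Crossing each possibility with the mother I^A I^A and summing P(type A): 1/2·1/2 + 1/2·1 = 3/4.
Similarly for Rh via the father's Rh distribution: P(Rh+) = 1.
Independent loci: 3/4 × 1 = 3/4.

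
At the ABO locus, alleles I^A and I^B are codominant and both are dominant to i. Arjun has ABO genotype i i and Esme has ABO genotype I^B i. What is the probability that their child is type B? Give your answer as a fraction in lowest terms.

1/2

ABO cross i i × I^B i → offspring phenotypes: 1/2 O, 1/2 B.
So P(type B) = 1/2.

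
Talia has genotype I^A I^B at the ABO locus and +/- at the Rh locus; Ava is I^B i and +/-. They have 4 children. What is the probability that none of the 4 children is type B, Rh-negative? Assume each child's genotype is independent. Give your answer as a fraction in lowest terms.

ABO cross I^A I^B × I^B i → 1/4 A, 1/2 B, 1/4 AB.
Rh cross +/- × +/- → 3/4 Rh+, 1/4 Rh-; so P(type B, Rh-negative) = 1/2 × 1/4 = 1/8 per child.
P(not type B, Rh-negative) = 7/8 for one child; (7/8)^4 = 2401/4096.

2401/4096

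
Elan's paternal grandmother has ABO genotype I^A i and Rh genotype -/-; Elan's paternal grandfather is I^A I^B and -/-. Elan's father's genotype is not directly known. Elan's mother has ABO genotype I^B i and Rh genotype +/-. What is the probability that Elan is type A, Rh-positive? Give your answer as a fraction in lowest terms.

Elan's father's ABO genotype from I^A i × I^A I^B: 1/4 I^A I^A, 1/4 I^A I^B, 1/4 I^A i, 1/4 I^B i.
Crossing each possibility with the mother I^B i and summing P(type A): 1/4·1/2 + 1/4·1/4 + 1/4·1/4 + 1/4·0 = 1/4.
Similarly for Rh via the father's Rh distribution: P(Rh+) = 1/2.
Independent loci: 1/4 × 1/2 = 1/8.

1/8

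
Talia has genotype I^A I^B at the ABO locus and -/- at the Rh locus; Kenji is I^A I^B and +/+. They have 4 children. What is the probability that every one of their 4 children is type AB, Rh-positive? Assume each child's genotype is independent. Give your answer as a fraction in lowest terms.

ABO cross I^A I^B × I^A I^B → 1/4 A, 1/4 B, 1/2 AB.
Rh cross -/- × +/+ → 1 Rh+; so P(type AB, Rh-positive) = 1/2 × 1 = 1/2 per child.
All 4 independent: (1/2)^4 = 1/16.

1/16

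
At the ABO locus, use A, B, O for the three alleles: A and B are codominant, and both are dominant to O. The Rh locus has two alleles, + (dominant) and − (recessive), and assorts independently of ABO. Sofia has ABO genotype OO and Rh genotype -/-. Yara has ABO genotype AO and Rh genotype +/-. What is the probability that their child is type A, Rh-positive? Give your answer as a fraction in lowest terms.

1/4

ABO cross OO × AO → offspring phenotypes: 1/2 O, 1/2 A.
Rh cross -/- × +/- → 1/2 Rh+, 1/2 Rh-.
Independent loci: P(type A, Rh-positive) = 1/2 × 1/2 = 1/4.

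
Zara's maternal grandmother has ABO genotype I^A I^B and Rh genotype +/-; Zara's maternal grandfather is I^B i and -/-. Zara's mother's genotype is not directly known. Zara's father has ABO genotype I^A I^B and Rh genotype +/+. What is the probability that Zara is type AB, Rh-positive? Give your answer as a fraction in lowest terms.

Zara's mother's ABO genotype from I^A I^B × I^B i: 1/4 I^A I^B, 1/4 I^A i, 1/4 I^B I^B, 1/4 I^B i.
Crossing each possibility with the father I^A I^B and summing P(type AB): 1/4·1/2 + 1/4·1/4 + 1/4·1/2 + 1/4·1/4 = 3/8.
Similarly for Rh via the mother's Rh distribution: P(Rh+) = 1.
Independent loci: 3/8 × 1 = 3/8.

3/8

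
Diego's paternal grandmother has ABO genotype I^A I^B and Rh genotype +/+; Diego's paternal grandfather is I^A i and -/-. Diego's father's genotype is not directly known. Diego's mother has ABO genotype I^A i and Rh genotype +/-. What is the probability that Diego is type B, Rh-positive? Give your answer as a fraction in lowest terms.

3/32

Diego's father's ABO genotype from I^A I^B × I^A i: 1/4 I^A I^A, 1/4 I^A I^B, 1/4 I^A i, 1/4 I^B i.
Crossing each possibility with the mother I^A i and summing P(type B): 1/4·0 + 1/4·1/4 + 1/4·0 + 1/4·1/4 = 1/8.
Similarly for Rh via the father's Rh distribution: P(Rh+) = 3/4.
Independent loci: 1/8 × 3/4 = 3/32.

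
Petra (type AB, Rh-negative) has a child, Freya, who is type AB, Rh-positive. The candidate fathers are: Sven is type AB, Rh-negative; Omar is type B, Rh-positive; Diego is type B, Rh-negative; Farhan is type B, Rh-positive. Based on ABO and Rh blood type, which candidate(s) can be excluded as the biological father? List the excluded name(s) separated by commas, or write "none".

A candidate is excluded only if no genotype consistent with his phenotype could produce a type AB, Rh-positive child with a type AB, Rh-negative mother.
Sven (type AB, Rh-): no genotype consistent with that phenotype can produce a type-AB Rh+ child with a type-AB mother.
Diego (type B, Rh-): no genotype consistent with that phenotype can produce a type-AB Rh+ child with a type-AB mother.

Sven, Diego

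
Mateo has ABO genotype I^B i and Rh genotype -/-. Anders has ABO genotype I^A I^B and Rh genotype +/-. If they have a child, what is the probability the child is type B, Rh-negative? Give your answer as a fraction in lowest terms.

1/4

ABO cross I^B i × I^A I^B → offspring phenotypes: 1/4 A, 1/2 B, 1/4 AB.
Rh cross -/- × +/- → 1/2 Rh+, 1/2 Rh-.
Independent loci: P(type B, Rh-negative) = 1/2 × 1/2 = 1/4.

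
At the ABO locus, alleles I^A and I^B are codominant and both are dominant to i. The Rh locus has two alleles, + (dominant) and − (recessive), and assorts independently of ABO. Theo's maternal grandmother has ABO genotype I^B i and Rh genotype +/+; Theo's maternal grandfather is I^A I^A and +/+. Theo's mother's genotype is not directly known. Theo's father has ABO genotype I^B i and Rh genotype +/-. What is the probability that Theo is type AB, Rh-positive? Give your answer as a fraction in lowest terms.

Theo's mother's ABO genotype from I^B i × I^A I^A: 1/2 I^A I^B, 1/2 I^A i.
Crossing each possibility with the father I^B i and summing P(type AB): 1/2·1/4 + 1/2·1/4 = 1/4.
Similarly for Rh via the mother's Rh distribution: P(Rh+) = 1.
Independent loci: 1/4 × 1 = 1/4.

1/4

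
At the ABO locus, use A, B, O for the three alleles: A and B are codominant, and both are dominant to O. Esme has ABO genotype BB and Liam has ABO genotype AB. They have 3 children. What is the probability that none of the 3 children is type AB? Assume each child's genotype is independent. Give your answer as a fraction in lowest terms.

1/8

ABO cross BB × AB → 1/2 B, 1/2 AB.
So P(type AB) = 1/2 per child.
P(not type AB) = 1/2 for one child; (1/2)^3 = 1/8.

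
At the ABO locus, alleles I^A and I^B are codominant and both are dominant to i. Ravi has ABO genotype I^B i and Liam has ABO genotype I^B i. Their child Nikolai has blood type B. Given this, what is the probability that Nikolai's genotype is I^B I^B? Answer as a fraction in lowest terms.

Cross I^B i × I^B i → 1/4 I^B I^B, 1/2 I^B i, 1/4 i i.
Type-B genotypes among offspring: I^B I^B (1/4), I^B i (1/2); total 3/4.
P(I^B I^B | type B) = (1/4) / (3/4) = 1/3.

1/3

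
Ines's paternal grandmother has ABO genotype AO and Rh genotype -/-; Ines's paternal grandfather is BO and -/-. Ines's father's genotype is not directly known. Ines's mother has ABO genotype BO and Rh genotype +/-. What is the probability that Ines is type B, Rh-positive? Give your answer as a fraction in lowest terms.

1/4

Ines's father's ABO genotype from AO × BO: 1/4 AB, 1/4 AO, 1/4 BO, 1/4 OO.
Crossing each possibility with the mother BO and summing P(type B): 1/4·1/2 + 1/4·1/4 + 1/4·3/4 + 1/4·1/2 = 1/2.
Similarly for Rh via the father's Rh distribution: P(Rh+) = 1/2.
Independent loci: 1/2 × 1/2 = 1/4.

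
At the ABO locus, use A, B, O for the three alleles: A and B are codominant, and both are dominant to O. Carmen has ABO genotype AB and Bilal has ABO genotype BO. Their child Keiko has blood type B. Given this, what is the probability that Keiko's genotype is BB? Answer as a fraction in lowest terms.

1/2

Cross AB × BO → 1/4 AB, 1/4 AO, 1/4 BB, 1/4 BO.
Type-B genotypes among offspring: BB (1/4), BO (1/4); total 1/2.
P(BB | type B) = (1/4) / (1/2) = 1/2.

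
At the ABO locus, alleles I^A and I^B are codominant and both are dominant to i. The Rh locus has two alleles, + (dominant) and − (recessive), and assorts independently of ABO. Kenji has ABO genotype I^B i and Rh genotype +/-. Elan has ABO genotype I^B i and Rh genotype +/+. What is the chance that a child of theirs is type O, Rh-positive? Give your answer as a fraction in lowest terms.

ABO cross I^B i × I^B i → offspring phenotypes: 1/4 O, 3/4 B.
Rh cross +/- × +/+ → 1 Rh+.
Independent loci: P(type O, Rh-positive) = 1/4 × 1 = 1/4.

1/4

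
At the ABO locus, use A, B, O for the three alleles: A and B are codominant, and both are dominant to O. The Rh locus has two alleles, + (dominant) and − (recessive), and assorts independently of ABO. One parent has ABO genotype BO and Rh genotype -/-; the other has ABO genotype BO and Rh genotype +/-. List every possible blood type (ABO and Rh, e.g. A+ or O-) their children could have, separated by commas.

O+, O-, B+, B-

Gametes from BO × BO give offspring ABO genotypes BB, BO, OO, i.e. phenotypes O, B.
Rh cross -/- × +/- → phenotypes Rh+, Rh-.
Combining independently: O+, O-, B+, B-.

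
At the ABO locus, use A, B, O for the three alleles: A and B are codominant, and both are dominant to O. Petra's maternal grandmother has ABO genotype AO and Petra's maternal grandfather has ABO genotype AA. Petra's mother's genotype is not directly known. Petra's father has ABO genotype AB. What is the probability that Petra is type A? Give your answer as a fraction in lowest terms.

Petra's mother's ABO genotype from AO × AA: 1/2 AA, 1/2 AO.
Crossing each possibility with the father AB and summing P(type A): 1/2·1/2 + 1/2·1/2 = 1/2.

1/2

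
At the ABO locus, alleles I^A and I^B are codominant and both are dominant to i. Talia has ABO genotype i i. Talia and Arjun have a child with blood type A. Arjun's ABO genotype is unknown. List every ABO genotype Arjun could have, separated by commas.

I^A I^A, I^A I^B, I^A i

For each candidate genotype of Arjun, check whether crossing it with i i can produce every observed child phenotype.
  I^A I^A → possible child types {A} ✓
  I^A I^B → possible child types {A, B} ✓
  I^A i → possible child types {O, A} ✓
  I^B I^B → possible child types {B} ✗
  I^B i → possible child types {O, B} ✗
  i i → possible child types {O} ✗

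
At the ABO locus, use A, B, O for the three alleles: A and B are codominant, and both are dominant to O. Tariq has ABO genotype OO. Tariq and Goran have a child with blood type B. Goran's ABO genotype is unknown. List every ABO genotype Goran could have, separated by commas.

For each candidate genotype of Goran, check whether crossing it with OO can produce every observed child phenotype.
  AA → possible child types {A} ✗
  AB → possible child types {A, B} ✓
  AO → possible child types {O, A} ✗
  BB → possible child types {B} ✓
  BO → possible child types {O, B} ✓
  OO → possible child types {O} ✗

AB, BB, BO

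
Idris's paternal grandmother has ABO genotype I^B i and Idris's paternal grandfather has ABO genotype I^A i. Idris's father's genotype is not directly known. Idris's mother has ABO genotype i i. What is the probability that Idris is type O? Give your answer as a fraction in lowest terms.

1/2

Idris's father's ABO genotype from I^B i × I^A i: 1/4 I^A I^B, 1/4 I^A i, 1/4 I^B i, 1/4 i i.
Crossing each possibility with the mother i i and summing P(type O): 1/4·0 + 1/4·1/2 + 1/4·1/2 + 1/4·1 = 1/2.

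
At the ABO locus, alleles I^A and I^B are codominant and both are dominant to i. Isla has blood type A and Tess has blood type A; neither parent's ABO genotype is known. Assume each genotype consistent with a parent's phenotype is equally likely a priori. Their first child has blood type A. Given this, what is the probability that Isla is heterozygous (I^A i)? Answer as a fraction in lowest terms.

7/15

Possible genotypes: Isla ∈ {I^A I^A, I^A i}; Tess ∈ {I^A I^A, I^A i}.
Weight each parental genotype pair by prior × P(type-A child):
  I^A I^A × I^A I^A: posterior weight 4/15.
  I^A I^A × I^A i: posterior weight 4/15.
  I^A i × I^A I^A: posterior weight 4/15.
  I^A i × I^A i: posterior weight 1/5.
Sum the posterior weight over pairs where Isla is I^A i: 7/15.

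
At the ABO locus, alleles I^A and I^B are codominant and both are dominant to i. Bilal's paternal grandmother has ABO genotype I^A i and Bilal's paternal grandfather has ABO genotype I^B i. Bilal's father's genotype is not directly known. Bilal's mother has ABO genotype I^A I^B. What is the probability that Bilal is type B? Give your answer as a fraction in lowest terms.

3/8

Bilal's father's ABO genotype from I^A i × I^B i: 1/4 I^A I^B, 1/4 I^A i, 1/4 I^B i, 1/4 i i.
Crossing each possibility with the mother I^A I^B and summing P(type B): 1/4·1/4 + 1/4·1/4 + 1/4·1/2 + 1/4·1/2 = 3/8.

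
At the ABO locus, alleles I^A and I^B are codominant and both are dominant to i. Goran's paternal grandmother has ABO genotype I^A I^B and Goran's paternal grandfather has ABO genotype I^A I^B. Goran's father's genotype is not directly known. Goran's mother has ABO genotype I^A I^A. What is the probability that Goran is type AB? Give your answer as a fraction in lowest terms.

1/2

Goran's father's ABO genotype from I^A I^B × I^A I^B: 1/4 I^A I^A, 1/2 I^A I^B, 1/4 I^B I^B.
Crossing each possibility with the mother I^A I^A and summing P(type AB): 1/4·0 + 1/2·1/2 + 1/4·1 = 1/2.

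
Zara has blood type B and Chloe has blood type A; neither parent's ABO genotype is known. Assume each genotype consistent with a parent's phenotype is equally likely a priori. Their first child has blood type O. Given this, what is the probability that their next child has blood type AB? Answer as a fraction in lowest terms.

1/4

Possible genotypes: Zara ∈ {I^B I^B, I^B i}; Chloe ∈ {I^A I^A, I^A i}.
Weight each parental genotype pair by prior × P(type-O child):
  I^B i × I^A i: posterior weight 1; P(next child type AB) = 1/4.
Weighted sum = 1/4.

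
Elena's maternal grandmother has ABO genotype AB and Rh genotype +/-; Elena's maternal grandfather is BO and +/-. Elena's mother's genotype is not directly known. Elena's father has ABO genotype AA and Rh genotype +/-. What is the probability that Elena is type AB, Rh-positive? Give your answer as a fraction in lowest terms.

3/8

Elena's mother's ABO genotype from AB × BO: 1/4 AB, 1/4 AO, 1/4 BB, 1/4 BO.
Crossing each possibility with the father AA and summing P(type AB): 1/4·1/2 + 1/4·0 + 1/4·1 + 1/4·1/2 = 1/2.
Similarly for Rh via the mother's Rh distribution: P(Rh+) = 3/4.
Independent loci: 1/2 × 3/4 = 3/8.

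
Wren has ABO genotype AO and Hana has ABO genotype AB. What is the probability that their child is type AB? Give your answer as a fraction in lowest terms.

ABO cross AO × AB → offspring phenotypes: 1/2 A, 1/4 B, 1/4 AB.
So P(type AB) = 1/4.

1/4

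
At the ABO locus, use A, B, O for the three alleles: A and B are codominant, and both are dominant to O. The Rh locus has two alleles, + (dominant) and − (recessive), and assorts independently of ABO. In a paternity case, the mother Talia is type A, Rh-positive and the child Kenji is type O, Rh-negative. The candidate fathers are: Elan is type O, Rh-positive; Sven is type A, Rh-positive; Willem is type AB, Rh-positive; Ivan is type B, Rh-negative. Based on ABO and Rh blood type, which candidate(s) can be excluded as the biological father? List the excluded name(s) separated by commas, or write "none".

A candidate is excluded only if no genotype consistent with his phenotype could produce a type O, Rh-negative child with a type A, Rh-positive mother.
Willem (type AB, Rh+): no genotype consistent with that phenotype can produce a type-O Rh- child with a type-A mother.

Willem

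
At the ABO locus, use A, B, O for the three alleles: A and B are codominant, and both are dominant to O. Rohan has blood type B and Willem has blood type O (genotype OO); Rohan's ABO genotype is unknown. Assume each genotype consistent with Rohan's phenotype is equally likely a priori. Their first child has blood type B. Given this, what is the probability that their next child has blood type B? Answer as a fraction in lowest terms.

Possible genotypes: Rohan ∈ {BB, BO}; Willem ∈ {OO}.
Weight each parental genotype pair by prior × P(type-B child):
  BB × OO: posterior weight 2/3; P(next child type B) = 1.
  BO × OO: posterior weight 1/3; P(next child type B) = 1/2.
Weighted sum = 5/6.

5/6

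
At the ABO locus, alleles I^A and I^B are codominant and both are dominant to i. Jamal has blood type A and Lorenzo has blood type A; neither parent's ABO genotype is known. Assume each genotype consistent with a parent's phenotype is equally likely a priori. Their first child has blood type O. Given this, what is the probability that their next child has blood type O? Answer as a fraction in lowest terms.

Possible genotypes: Jamal ∈ {I^A I^A, I^A i}; Lorenzo ∈ {I^A I^A, I^A i}.
Weight each parental genotype pair by prior × P(type-O child):
  I^A i × I^A i: posterior weight 1; P(next child type O) = 1/4.
Weighted sum = 1/4.

1/4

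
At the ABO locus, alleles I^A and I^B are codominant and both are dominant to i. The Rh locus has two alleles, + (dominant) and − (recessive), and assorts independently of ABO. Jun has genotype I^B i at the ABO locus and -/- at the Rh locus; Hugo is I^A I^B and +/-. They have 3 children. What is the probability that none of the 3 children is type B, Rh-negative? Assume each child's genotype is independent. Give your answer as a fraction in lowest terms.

ABO cross I^B i × I^A I^B → 1/4 A, 1/2 B, 1/4 AB.
Rh cross -/- × +/- → 1/2 Rh+, 1/2 Rh-; so P(type B, Rh-negative) = 1/2 × 1/2 = 1/4 per child.
P(not type B, Rh-negative) = 3/4 for one child; (3/4)^3 = 27/64.

27/64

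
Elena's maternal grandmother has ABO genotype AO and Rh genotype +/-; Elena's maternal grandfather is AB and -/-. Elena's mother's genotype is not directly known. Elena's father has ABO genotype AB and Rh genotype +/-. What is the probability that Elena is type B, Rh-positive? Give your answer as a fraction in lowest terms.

5/32

Elena's mother's ABO genotype from AO × AB: 1/4 AA, 1/4 AB, 1/4 AO, 1/4 BO.
Crossing each possibility with the father AB and summing P(type B): 1/4·0 + 1/4·1/4 + 1/4·1/4 + 1/4·1/2 = 1/4.
Similarly for Rh via the mother's Rh distribution: P(Rh+) = 5/8.
Independent loci: 1/4 × 5/8 = 5/32.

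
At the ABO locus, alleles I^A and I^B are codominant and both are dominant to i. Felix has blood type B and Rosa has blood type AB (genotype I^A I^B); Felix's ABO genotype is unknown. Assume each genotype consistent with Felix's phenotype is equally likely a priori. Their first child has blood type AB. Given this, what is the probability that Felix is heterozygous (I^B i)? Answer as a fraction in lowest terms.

1/3

Possible genotypes: Felix ∈ {I^B I^B, I^B i}; Rosa ∈ {I^A I^B}.
Weight each parental genotype pair by prior × P(type-AB child):
  I^B I^B × I^A I^B: posterior weight 2/3.
  I^B i × I^A I^B: posterior weight 1/3.
Sum the posterior weight over pairs where Felix is I^B i: 1/3.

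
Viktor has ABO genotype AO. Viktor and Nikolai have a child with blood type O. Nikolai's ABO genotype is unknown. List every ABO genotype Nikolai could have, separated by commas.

AO, BO, OO

For each candidate genotype of Nikolai, check whether crossing it with AO can produce every observed child phenotype.
  AA → possible child types {A} ✗
  AB → possible child types {A, B, AB} ✗
  AO → possible child types {O, A} ✓
  BB → possible child types {B, AB} ✗
  BO → possible child types {O, A, B, AB} ✓
  OO → possible child types {O, A} ✓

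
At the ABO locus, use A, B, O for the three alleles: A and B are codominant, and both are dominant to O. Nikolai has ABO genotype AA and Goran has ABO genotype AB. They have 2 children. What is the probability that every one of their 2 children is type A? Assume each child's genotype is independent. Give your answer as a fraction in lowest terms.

ABO cross AA × AB → 1/2 A, 1/2 AB.
So P(type A) = 1/2 per child.
All 2 independent: (1/2)^2 = 1/4.

1/4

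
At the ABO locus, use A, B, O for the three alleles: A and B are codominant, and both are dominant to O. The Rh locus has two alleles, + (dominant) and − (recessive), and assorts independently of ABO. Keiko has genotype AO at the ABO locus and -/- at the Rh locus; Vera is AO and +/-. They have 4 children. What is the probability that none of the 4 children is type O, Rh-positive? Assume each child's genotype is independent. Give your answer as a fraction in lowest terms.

2401/4096

ABO cross AO × AO → 1/4 O, 3/4 A.
Rh cross -/- × +/- → 1/2 Rh+, 1/2 Rh-; so P(type O, Rh-positive) = 1/4 × 1/2 = 1/8 per child.
P(not type O, Rh-positive) = 7/8 for one child; (7/8)^4 = 2401/4096.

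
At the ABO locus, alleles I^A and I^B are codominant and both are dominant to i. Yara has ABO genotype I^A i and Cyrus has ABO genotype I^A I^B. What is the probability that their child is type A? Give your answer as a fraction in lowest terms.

ABO cross I^A i × I^A I^B → offspring phenotypes: 1/2 A, 1/4 B, 1/4 AB.
So P(type A) = 1/2.

1/2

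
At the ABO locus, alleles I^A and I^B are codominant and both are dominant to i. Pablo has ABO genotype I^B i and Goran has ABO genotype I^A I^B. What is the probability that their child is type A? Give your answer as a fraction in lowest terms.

ABO cross I^B i × I^A I^B → offspring phenotypes: 1/4 A, 1/2 B, 1/4 AB.
So P(type A) = 1/4.

1/4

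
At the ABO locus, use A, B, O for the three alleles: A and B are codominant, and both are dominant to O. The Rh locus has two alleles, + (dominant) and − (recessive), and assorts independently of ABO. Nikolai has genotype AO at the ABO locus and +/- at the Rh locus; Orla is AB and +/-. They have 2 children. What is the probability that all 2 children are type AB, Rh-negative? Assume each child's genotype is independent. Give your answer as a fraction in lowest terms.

ABO cross AO × AB → 1/2 A, 1/4 B, 1/4 AB.
Rh cross +/- × +/- → 3/4 Rh+, 1/4 Rh-; so P(type AB, Rh-negative) = 1/4 × 1/4 = 1/16 per child.
All 2 independent: (1/16)^2 = 1/256.

1/256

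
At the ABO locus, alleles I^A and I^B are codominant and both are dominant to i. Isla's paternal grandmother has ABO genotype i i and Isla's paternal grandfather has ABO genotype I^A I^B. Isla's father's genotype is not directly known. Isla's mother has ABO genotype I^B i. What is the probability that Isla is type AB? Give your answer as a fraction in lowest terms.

1/8

Isla's father's ABO genotype from i i × I^A I^B: 1/2 I^A i, 1/2 I^B i.
Crossing each possibility with the mother I^B i and summing P(type AB): 1/2·1/4 + 1/2·0 = 1/8.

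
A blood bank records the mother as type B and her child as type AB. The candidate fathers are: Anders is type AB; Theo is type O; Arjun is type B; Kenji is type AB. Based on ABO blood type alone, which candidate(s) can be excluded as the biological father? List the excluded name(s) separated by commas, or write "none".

A candidate is excluded only if no genotype consistent with his phenotype could produce a type AB child with a type B mother.
Theo (type O): no genotype consistent with that phenotype can produce a type-AB child with a type-B mother.
Arjun (type B): no genotype consistent with that phenotype can produce a type-AB child with a type-B mother.

Theo, Arjun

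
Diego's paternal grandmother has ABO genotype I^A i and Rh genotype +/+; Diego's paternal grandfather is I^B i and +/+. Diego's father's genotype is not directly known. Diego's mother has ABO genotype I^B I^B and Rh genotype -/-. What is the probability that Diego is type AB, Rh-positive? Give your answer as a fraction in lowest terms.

1/4

Diego's father's ABO genotype from I^A i × I^B i: 1/4 I^A I^B, 1/4 I^A i, 1/4 I^B i, 1/4 i i.
Crossing each possibility with the mother I^B I^B and summing P(type AB): 1/4·1/2 + 1/4·1/2 + 1/4·0 + 1/4·0 = 1/4.
Similarly for Rh via the father's Rh distribution: P(Rh+) = 1.
Independent loci: 1/4 × 1 = 1/4.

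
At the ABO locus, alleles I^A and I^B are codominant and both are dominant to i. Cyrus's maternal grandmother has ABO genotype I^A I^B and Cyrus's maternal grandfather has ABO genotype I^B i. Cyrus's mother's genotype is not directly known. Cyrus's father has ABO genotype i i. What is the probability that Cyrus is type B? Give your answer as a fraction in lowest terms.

1/2

Cyrus's mother's ABO genotype from I^A I^B × I^B i: 1/4 I^A I^B, 1/4 I^A i, 1/4 I^B I^B, 1/4 I^B i.
Crossing each possibility with the father i i and summing P(type B): 1/4·1/2 + 1/4·0 + 1/4·1 + 1/4·1/2 = 1/2.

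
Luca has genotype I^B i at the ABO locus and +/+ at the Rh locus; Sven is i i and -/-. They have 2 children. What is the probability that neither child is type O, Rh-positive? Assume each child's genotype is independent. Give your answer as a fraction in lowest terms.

1/4

ABO cross I^B i × i i → 1/2 O, 1/2 B.
Rh cross +/+ × -/- → 1 Rh+; so P(type O, Rh-positive) = 1/2 × 1 = 1/2 per child.
P(not type O, Rh-positive) = 1/2 for one child; (1/2)^2 = 1/4.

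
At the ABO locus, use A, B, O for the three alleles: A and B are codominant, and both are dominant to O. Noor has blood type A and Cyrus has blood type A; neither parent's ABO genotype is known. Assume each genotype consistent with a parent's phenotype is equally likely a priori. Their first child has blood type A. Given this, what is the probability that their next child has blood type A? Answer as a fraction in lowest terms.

19/20

Possible genotypes: Noor ∈ {AA, AO}; Cyrus ∈ {AA, AO}.
Weight each parental genotype pair by prior × P(type-A child):
  AA × AA: posterior weight 4/15; P(next child type A) = 1.
  AA × AO: posterior weight 4/15; P(next child type A) = 1.
  AO × AA: posterior weight 4/15; P(next child type A) = 1.
  AO × AO: posterior weight 1/5; P(next child type A) = 3/4.
Weighted sum = 19/20.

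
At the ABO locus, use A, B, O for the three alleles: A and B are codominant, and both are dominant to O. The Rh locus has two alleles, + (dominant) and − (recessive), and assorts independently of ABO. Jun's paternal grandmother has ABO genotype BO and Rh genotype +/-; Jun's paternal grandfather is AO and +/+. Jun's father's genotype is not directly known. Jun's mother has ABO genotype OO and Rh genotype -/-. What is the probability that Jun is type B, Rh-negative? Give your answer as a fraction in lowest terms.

1/16

Jun's father's ABO genotype from BO × AO: 1/4 AB, 1/4 AO, 1/4 BO, 1/4 OO.
Crossing each possibility with the mother OO and summing P(type B): 1/4·1/2 + 1/4·0 + 1/4·1/2 + 1/4·0 = 1/4.
Similarly for Rh via the father's Rh distribution: P(Rh-) = 1/4.
Independent loci: 1/4 × 1/4 = 1/16.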